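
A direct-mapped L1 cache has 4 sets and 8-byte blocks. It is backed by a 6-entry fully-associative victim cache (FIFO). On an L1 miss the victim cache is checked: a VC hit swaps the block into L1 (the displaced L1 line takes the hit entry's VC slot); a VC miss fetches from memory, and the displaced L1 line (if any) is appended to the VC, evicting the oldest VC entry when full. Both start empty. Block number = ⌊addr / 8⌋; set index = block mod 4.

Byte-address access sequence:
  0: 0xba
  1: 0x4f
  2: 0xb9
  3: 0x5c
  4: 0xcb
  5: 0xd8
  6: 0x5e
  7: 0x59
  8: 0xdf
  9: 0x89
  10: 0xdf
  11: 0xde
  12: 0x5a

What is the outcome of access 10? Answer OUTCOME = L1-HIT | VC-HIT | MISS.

OUTCOME = L1-HIT

#0 0xba→b23/s3 MISS; vc=[]
#1 0x4f→b9/s1 MISS; vc=[]
#2 0xb9→b23/s3 L1-HIT; vc=[]
#3 0x5c→b11/s3 MISS; vc=[23]
#4 0xcb→b25/s1 MISS; vc=[23,9]
#5 0xd8→b27/s3 MISS; vc=[23,9,11]
#6 0x5e→b11/s3 VC-HIT; vc=[23,9,27]
#7 0x59→b11/s3 L1-HIT; vc=[23,9,27]
#8 0xdf→b27/s3 VC-HIT; vc=[23,9,11]
#9 0x89→b17/s1 MISS; vc=[23,9,11,25]
#10 0xdf→b27/s3 L1-HIT; vc=[23,9,11,25]
#11 0xde→b27/s3 L1-HIT; vc=[23,9,11,25]
#12 0x5a→b11/s3 VC-HIT; vc=[23,9,27,25]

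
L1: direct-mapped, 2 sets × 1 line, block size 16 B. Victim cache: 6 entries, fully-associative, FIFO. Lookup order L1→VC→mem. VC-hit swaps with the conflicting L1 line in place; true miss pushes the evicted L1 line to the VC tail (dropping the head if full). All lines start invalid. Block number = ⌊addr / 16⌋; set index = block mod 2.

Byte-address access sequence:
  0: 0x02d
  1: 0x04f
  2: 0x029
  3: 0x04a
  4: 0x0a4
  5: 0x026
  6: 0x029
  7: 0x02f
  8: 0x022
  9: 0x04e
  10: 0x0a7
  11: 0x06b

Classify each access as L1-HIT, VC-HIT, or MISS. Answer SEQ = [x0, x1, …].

  [0] addr=0x2d blk=2 s=0: MISS | VC []
  [1] addr=0x4f blk=4 s=0: MISS | VC [2]
  [2] addr=0x29 blk=2 s=0: VC-HIT | VC [4]
  [3] addr=0x4a blk=4 s=0: VC-HIT | VC [2]
  [4] addr=0xa4 blk=10 s=0: MISS | VC [2, 4]
  [5] addr=0x26 blk=2 s=0: VC-HIT | VC [10, 4]
  [6] addr=0x29 blk=2 s=0: L1-HIT | VC [10, 4]
  [7] addr=0x2f blk=2 s=0: L1-HIT | VC [10, 4]
  [8] addr=0x22 blk=2 s=0: L1-HIT | VC [10, 4]
  [9] addr=0x4e blk=4 s=0: VC-HIT | VC [10, 2]
  [10] addr=0xa7 blk=10 s=0: VC-HIT | VC [4, 2]
  [11] addr=0x6b blk=6 s=0: MISS | VC [4, 2, 10]

SEQ = [MISS, MISS, VC-HIT, VC-HIT, MISS, VC-HIT, L1-HIT, L1-HIT, L1-HIT, VC-HIT, VC-HIT, MISS]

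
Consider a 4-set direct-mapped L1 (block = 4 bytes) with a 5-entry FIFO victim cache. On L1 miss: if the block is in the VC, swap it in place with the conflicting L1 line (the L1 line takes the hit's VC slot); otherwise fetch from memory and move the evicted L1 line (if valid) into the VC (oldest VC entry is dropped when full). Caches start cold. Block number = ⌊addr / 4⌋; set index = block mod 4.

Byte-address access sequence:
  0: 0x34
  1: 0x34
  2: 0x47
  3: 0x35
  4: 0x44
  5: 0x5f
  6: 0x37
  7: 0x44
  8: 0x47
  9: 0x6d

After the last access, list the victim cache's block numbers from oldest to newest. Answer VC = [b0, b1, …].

VC = [13, 23]

#0 0x34→b13/s1 MISS; vc=[]
#1 0x34→b13/s1 L1-HIT; vc=[]
#2 0x47→b17/s1 MISS; vc=[13]
#3 0x35→b13/s1 VC-HIT; vc=[17]
#4 0x44→b17/s1 VC-HIT; vc=[13]
#5 0x5f→b23/s3 MISS; vc=[13]
#6 0x37→b13/s1 VC-HIT; vc=[17]
#7 0x44→b17/s1 VC-HIT; vc=[13]
#8 0x47→b17/s1 L1-HIT; vc=[13]
#9 0x6d→b27/s3 MISS; vc=[13,23]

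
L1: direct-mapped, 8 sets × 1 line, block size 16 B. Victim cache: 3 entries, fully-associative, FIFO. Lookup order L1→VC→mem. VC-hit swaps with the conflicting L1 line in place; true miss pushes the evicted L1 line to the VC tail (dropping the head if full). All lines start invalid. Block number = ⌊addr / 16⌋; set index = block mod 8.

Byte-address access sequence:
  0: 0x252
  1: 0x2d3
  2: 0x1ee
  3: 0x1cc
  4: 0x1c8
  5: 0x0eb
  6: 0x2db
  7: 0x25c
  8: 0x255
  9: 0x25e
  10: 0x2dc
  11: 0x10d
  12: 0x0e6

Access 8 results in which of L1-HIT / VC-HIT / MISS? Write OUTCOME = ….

  [0] addr=0x252 blk=37 s=5: MISS | VC []
  [1] addr=0x2d3 blk=45 s=5: MISS | VC [37]
  [2] addr=0x1ee blk=30 s=6: MISS | VC [37]
  [3] addr=0x1cc blk=28 s=4: MISS | VC [37]
  [4] addr=0x1c8 blk=28 s=4: L1-HIT | VC [37]
  [5] addr=0xeb blk=14 s=6: MISS | VC [37, 30]
  [6] addr=0x2db blk=45 s=5: L1-HIT | VC [37, 30]
  [7] addr=0x25c blk=37 s=5: VC-HIT | VC [45, 30]
  [8] addr=0x255 blk=37 s=5: L1-HIT | VC [45, 30]
  [9] addr=0x25e blk=37 s=5: L1-HIT | VC [45, 30]
  [10] addr=0x2dc blk=45 s=5: VC-HIT | VC [37, 30]
  [11] addr=0x10d blk=16 s=0: MISS | VC [37, 30]
  [12] addr=0xe6 blk=14 s=6: L1-HIT | VC [37, 30]

OUTCOME = L1-HIT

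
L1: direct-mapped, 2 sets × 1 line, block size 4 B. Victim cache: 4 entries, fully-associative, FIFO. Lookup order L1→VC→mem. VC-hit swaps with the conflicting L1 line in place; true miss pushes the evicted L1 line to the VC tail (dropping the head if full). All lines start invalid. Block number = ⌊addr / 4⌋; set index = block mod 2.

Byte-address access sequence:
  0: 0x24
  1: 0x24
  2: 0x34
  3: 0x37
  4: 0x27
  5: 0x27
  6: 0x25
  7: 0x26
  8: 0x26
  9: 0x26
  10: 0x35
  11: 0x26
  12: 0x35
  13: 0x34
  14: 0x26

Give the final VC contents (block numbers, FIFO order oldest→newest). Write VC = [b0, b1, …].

#0 0x24→b9/s1 MISS; vc=[]
#1 0x24→b9/s1 L1-HIT; vc=[]
#2 0x34→b13/s1 MISS; vc=[9]
#3 0x37→b13/s1 L1-HIT; vc=[9]
#4 0x27→b9/s1 VC-HIT; vc=[13]
#5 0x27→b9/s1 L1-HIT; vc=[13]
#6 0x25→b9/s1 L1-HIT; vc=[13]
#7 0x26→b9/s1 L1-HIT; vc=[13]
#8 0x26→b9/s1 L1-HIT; vc=[13]
#9 0x26→b9/s1 L1-HIT; vc=[13]
#10 0x35→b13/s1 VC-HIT; vc=[9]
#11 0x26→b9/s1 VC-HIT; vc=[13]
#12 0x35→b13/s1 VC-HIT; vc=[9]
#13 0x34→b13/s1 L1-HIT; vc=[9]
#14 0x26→b9/s1 VC-HIT; vc=[13]

VC = [13]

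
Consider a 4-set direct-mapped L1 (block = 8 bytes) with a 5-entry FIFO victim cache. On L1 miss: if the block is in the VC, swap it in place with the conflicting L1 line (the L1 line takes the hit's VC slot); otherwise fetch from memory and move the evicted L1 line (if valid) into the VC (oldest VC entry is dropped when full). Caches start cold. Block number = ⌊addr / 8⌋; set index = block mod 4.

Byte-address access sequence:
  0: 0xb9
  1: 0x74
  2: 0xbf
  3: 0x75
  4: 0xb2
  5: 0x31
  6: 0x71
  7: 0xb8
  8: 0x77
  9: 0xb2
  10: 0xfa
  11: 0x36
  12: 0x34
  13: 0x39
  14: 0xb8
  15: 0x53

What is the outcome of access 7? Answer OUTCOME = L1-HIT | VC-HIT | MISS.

OUTCOME = L1-HIT

0: 0xb9 (blk 23, set 3) → MISS  vc=[]
1: 0x74 (blk 14, set 2) → MISS  vc=[]
2: 0xbf (blk 23, set 3) → L1-HIT  vc=[]
3: 0x75 (blk 14, set 2) → L1-HIT  vc=[]
4: 0xb2 (blk 22, set 2) → MISS  vc=[14]
5: 0x31 (blk 6, set 2) → MISS  vc=[14, 22]
6: 0x71 (blk 14, set 2) → VC-HIT  vc=[6, 22]
7: 0xb8 (blk 23, set 3) → L1-HIT  vc=[6, 22]
8: 0x77 (blk 14, set 2) → L1-HIT  vc=[6, 22]
9: 0xb2 (blk 22, set 2) → VC-HIT  vc=[6, 14]
10: 0xfa (blk 31, set 3) → MISS  vc=[6, 14, 23]
11: 0x36 (blk 6, set 2) → VC-HIT  vc=[22, 14, 23]
12: 0x34 (blk 6, set 2) → L1-HIT  vc=[22, 14, 23]
13: 0x39 (blk 7, set 3) → MISS  vc=[22, 14, 23, 31]
14: 0xb8 (blk 23, set 3) → VC-HIT  vc=[22, 14, 7, 31]
15: 0x53 (blk 10, set 2) → MISS  vc=[22, 14, 7, 31, 6]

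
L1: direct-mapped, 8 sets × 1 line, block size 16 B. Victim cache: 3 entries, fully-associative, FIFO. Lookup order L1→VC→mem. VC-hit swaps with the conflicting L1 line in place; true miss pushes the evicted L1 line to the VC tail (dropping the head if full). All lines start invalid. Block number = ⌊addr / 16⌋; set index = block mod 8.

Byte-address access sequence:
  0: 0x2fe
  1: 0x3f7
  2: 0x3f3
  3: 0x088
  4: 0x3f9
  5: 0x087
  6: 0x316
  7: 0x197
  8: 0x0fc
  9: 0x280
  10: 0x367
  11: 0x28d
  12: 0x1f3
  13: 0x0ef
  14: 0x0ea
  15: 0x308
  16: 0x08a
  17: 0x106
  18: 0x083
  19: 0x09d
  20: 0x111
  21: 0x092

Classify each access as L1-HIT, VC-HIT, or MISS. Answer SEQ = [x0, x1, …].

SEQ = [MISS, MISS, L1-HIT, MISS, L1-HIT, L1-HIT, MISS, MISS, MISS, MISS, MISS, L1-HIT, MISS, MISS, L1-HIT, MISS, MISS, MISS, VC-HIT, MISS, MISS, VC-HIT]

#0 0x2fe→b47/s7 MISS; vc=[]
#1 0x3f7→b63/s7 MISS; vc=[47]
#2 0x3f3→b63/s7 L1-HIT; vc=[47]
#3 0x88→b8/s0 MISS; vc=[47]
#4 0x3f9→b63/s7 L1-HIT; vc=[47]
#5 0x87→b8/s0 L1-HIT; vc=[47]
#6 0x316→b49/s1 MISS; vc=[47]
#7 0x197→b25/s1 MISS; vc=[47,49]
#8 0xfc→b15/s7 MISS; vc=[47,49,63]
#9 0x280→b40/s0 MISS; vc=[49,63,8]
#10 0x367→b54/s6 MISS; vc=[49,63,8]
#11 0x28d→b40/s0 L1-HIT; vc=[49,63,8]
#12 0x1f3→b31/s7 MISS; vc=[63,8,15]
#13 0xef→b14/s6 MISS; vc=[8,15,54]
#14 0xea→b14/s6 L1-HIT; vc=[8,15,54]
#15 0x308→b48/s0 MISS; vc=[15,54,40]
#16 0x8a→b8/s0 MISS; vc=[54,40,48]
#17 0x106→b16/s0 MISS; vc=[40,48,8]
#18 0x83→b8/s0 VC-HIT; vc=[40,48,16]
#19 0x9d→b9/s1 MISS; vc=[48,16,25]
#20 0x111→b17/s1 MISS; vc=[16,25,9]
#21 0x92→b9/s1 VC-HIT; vc=[16,25,17]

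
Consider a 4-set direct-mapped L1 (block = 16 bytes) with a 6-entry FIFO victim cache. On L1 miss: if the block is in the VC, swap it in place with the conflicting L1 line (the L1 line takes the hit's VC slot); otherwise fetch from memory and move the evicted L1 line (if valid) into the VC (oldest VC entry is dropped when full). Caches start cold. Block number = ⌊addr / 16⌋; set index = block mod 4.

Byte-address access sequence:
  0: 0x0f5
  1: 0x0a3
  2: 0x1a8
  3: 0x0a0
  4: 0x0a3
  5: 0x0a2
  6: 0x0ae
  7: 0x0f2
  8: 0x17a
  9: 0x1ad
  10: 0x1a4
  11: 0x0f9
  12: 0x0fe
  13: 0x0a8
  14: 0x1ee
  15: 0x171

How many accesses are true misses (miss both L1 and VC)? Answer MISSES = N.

MISSES = 5

  [0] addr=0xf5 blk=15 s=3: MISS | VC []
  [1] addr=0xa3 blk=10 s=2: MISS | VC []
  [2] addr=0x1a8 blk=26 s=2: MISS | VC [10]
  [3] addr=0xa0 blk=10 s=2: VC-HIT | VC [26]
  [4] addr=0xa3 blk=10 s=2: L1-HIT | VC [26]
  [5] addr=0xa2 blk=10 s=2: L1-HIT | VC [26]
  [6] addr=0xae blk=10 s=2: L1-HIT | VC [26]
  [7] addr=0xf2 blk=15 s=3: L1-HIT | VC [26]
  [8] addr=0x17a blk=23 s=3: MISS | VC [26, 15]
  [9] addr=0x1ad blk=26 s=2: VC-HIT | VC [10, 15]
  [10] addr=0x1a4 blk=26 s=2: L1-HIT | VC [10, 15]
  [11] addr=0xf9 blk=15 s=3: VC-HIT | VC [10, 23]
  [12] addr=0xfe blk=15 s=3: L1-HIT | VC [10, 23]
  [13] addr=0xa8 blk=10 s=2: VC-HIT | VC [26, 23]
  [14] addr=0x1ee blk=30 s=2: MISS | VC [26, 23, 10]
  [15] addr=0x171 blk=23 s=3: VC-HIT | VC [26, 15, 10]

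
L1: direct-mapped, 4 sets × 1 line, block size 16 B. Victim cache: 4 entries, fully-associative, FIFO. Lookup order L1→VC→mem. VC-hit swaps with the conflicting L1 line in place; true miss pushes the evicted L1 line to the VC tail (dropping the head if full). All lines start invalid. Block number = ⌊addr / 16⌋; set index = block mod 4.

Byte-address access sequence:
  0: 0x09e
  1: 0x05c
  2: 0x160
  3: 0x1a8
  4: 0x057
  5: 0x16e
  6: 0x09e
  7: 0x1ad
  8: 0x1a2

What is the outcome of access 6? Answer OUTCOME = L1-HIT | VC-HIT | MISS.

  [0] addr=0x9e blk=9 s=1: MISS | VC []
  [1] addr=0x5c blk=5 s=1: MISS | VC [9]
  [2] addr=0x160 blk=22 s=2: MISS | VC [9]
  [3] addr=0x1a8 blk=26 s=2: MISS | VC [9, 22]
  [4] addr=0x57 blk=5 s=1: L1-HIT | VC [9, 22]
  [5] addr=0x16e blk=22 s=2: VC-HIT | VC [9, 26]
  [6] addr=0x9e blk=9 s=1: VC-HIT | VC [5, 26]
  [7] addr=0x1ad blk=26 s=2: VC-HIT | VC [5, 22]
  [8] addr=0x1a2 blk=26 s=2: L1-HIT | VC [5, 22]

OUTCOME = VC-HIT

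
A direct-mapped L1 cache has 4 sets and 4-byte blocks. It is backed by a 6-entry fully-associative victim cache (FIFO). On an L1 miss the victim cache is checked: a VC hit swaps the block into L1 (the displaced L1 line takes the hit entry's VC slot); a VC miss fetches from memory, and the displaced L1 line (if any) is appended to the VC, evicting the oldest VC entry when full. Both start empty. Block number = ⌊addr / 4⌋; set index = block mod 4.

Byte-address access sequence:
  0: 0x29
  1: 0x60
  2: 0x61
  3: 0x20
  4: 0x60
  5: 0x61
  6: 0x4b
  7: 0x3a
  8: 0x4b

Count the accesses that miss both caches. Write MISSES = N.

MISSES = 5

0: 0x29 (blk 10, set 2) → MISS  vc=[]
1: 0x60 (blk 24, set 0) → MISS  vc=[]
2: 0x61 (blk 24, set 0) → L1-HIT  vc=[]
3: 0x20 (blk 8, set 0) → MISS  vc=[24]
4: 0x60 (blk 24, set 0) → VC-HIT  vc=[8]
5: 0x61 (blk 24, set 0) → L1-HIT  vc=[8]
6: 0x4b (blk 18, set 2) → MISS  vc=[8, 10]
7: 0x3a (blk 14, set 2) → MISS  vc=[8, 10, 18]
8: 0x4b (blk 18, set 2) → VC-HIT  vc=[8, 10, 14]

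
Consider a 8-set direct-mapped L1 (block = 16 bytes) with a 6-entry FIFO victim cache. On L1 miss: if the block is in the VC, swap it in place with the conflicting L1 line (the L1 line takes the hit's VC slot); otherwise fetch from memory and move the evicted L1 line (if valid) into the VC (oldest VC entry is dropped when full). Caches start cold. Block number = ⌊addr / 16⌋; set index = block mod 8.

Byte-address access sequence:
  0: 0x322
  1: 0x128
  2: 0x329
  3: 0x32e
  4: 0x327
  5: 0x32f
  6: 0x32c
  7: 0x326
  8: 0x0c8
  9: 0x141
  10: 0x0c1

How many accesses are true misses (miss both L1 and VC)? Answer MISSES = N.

0: 0x322 (blk 50, set 2) → MISS  vc=[]
1: 0x128 (blk 18, set 2) → MISS  vc=[50]
2: 0x329 (blk 50, set 2) → VC-HIT  vc=[18]
3: 0x32e (blk 50, set 2) → L1-HIT  vc=[18]
4: 0x327 (blk 50, set 2) → L1-HIT  vc=[18]
5: 0x32f (blk 50, set 2) → L1-HIT  vc=[18]
6: 0x32c (blk 50, set 2) → L1-HIT  vc=[18]
7: 0x326 (blk 50, set 2) → L1-HIT  vc=[18]
8: 0xc8 (blk 12, set 4) → MISS  vc=[18]
9: 0x141 (blk 20, set 4) → MISS  vc=[18, 12]
10: 0xc1 (blk 12, set 4) → VC-HIT  vc=[18, 20]

MISSES = 4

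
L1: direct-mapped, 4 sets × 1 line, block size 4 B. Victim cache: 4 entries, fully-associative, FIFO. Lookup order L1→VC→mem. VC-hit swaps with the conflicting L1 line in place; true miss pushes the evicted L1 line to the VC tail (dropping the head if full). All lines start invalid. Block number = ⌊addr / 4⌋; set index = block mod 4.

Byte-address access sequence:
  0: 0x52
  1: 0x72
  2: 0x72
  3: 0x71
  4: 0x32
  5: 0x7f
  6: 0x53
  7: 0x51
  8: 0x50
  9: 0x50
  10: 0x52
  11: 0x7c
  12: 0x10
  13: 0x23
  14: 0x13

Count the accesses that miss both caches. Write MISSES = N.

  [0] addr=0x52 blk=20 s=0: MISS | VC []
  [1] addr=0x72 blk=28 s=0: MISS | VC [20]
  [2] addr=0x72 blk=28 s=0: L1-HIT | VC [20]
  [3] addr=0x71 blk=28 s=0: L1-HIT | VC [20]
  [4] addr=0x32 blk=12 s=0: MISS | VC [20, 28]
  [5] addr=0x7f blk=31 s=3: MISS | VC [20, 28]
  [6] addr=0x53 blk=20 s=0: VC-HIT | VC [12, 28]
  [7] addr=0x51 blk=20 s=0: L1-HIT | VC [12, 28]
  [8] addr=0x50 blk=20 s=0: L1-HIT | VC [12, 28]
  [9] addr=0x50 blk=20 s=0: L1-HIT | VC [12, 28]
  [10] addr=0x52 blk=20 s=0: L1-HIT | VC [12, 28]
  [11] addr=0x7c blk=31 s=3: L1-HIT | VC [12, 28]
  [12] addr=0x10 blk=4 s=0: MISS | VC [12, 28, 20]
  [13] addr=0x23 blk=8 s=0: MISS | VC [12, 28, 20, 4]
  [14] addr=0x13 blk=4 s=0: VC-HIT | VC [12, 28, 20, 8]

MISSES = 6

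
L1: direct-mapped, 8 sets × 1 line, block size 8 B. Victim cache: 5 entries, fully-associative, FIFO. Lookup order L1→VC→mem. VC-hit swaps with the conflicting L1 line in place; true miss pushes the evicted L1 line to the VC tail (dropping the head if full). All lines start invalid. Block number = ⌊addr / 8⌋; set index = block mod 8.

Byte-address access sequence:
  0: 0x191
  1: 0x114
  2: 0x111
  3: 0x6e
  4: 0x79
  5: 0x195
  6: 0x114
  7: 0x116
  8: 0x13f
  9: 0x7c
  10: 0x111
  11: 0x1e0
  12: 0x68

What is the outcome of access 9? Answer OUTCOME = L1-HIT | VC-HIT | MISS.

OUTCOME = VC-HIT

0: 0x191 (blk 50, set 2) → MISS  vc=[]
1: 0x114 (blk 34, set 2) → MISS  vc=[50]
2: 0x111 (blk 34, set 2) → L1-HIT  vc=[50]
3: 0x6e (blk 13, set 5) → MISS  vc=[50]
4: 0x79 (blk 15, set 7) → MISS  vc=[50]
5: 0x195 (blk 50, set 2) → VC-HIT  vc=[34]
6: 0x114 (blk 34, set 2) → VC-HIT  vc=[50]
7: 0x116 (blk 34, set 2) → L1-HIT  vc=[50]
8: 0x13f (blk 39, set 7) → MISS  vc=[50, 15]
9: 0x7c (blk 15, set 7) → VC-HIT  vc=[50, 39]
10: 0x111 (blk 34, set 2) → L1-HIT  vc=[50, 39]
11: 0x1e0 (blk 60, set 4) → MISS  vc=[50, 39]
12: 0x68 (blk 13, set 5) → L1-HIT  vc=[50, 39]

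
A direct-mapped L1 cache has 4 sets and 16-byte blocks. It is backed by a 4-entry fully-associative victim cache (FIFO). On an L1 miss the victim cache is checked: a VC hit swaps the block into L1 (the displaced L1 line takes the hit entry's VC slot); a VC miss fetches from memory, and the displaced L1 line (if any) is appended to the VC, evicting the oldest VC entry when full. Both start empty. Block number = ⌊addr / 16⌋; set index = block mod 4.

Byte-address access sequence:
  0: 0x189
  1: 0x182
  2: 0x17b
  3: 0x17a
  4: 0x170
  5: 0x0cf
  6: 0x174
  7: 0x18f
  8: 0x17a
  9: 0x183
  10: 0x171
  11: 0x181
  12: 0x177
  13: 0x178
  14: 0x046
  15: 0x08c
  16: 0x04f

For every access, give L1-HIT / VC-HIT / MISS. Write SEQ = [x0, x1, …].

0: 0x189 (blk 24, set 0) → MISS  vc=[]
1: 0x182 (blk 24, set 0) → L1-HIT  vc=[]
2: 0x17b (blk 23, set 3) → MISS  vc=[]
3: 0x17a (blk 23, set 3) → L1-HIT  vc=[]
4: 0x170 (blk 23, set 3) → L1-HIT  vc=[]
5: 0xcf (blk 12, set 0) → MISS  vc=[24]
6: 0x174 (blk 23, set 3) → L1-HIT  vc=[24]
7: 0x18f (blk 24, set 0) → VC-HIT  vc=[12]
8: 0x17a (blk 23, set 3) → L1-HIT  vc=[12]
9: 0x183 (blk 24, set 0) → L1-HIT  vc=[12]
10: 0x171 (blk 23, set 3) → L1-HIT  vc=[12]
11: 0x181 (blk 24, set 0) → L1-HIT  vc=[12]
12: 0x177 (blk 23, set 3) → L1-HIT  vc=[12]
13: 0x178 (blk 23, set 3) → L1-HIT  vc=[12]
14: 0x46 (blk 4, set 0) → MISS  vc=[12, 24]
15: 0x8c (blk 8, set 0) → MISS  vc=[12, 24, 4]
16: 0x4f (blk 4, set 0) → VC-HIT  vc=[12, 24, 8]

SEQ = [MISS, L1-HIT, MISS, L1-HIT, L1-HIT, MISS, L1-HIT, VC-HIT, L1-HIT, L1-HIT, L1-HIT, L1-HIT, L1-HIT, L1-HIT, MISS, MISS, VC-HIT]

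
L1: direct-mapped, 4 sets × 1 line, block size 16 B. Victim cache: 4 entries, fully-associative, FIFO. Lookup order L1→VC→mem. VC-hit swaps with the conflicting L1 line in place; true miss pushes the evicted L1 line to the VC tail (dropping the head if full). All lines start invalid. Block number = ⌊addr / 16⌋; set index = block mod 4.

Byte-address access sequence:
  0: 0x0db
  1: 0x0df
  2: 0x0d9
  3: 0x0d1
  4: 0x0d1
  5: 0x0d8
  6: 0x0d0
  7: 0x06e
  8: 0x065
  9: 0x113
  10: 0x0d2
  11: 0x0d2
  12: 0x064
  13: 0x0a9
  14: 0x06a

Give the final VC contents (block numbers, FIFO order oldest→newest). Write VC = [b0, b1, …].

  [0] addr=0xdb blk=13 s=1: MISS | VC []
  [1] addr=0xdf blk=13 s=1: L1-HIT | VC []
  [2] addr=0xd9 blk=13 s=1: L1-HIT | VC []
  [3] addr=0xd1 blk=13 s=1: L1-HIT | VC []
  [4] addr=0xd1 blk=13 s=1: L1-HIT | VC []
  [5] addr=0xd8 blk=13 s=1: L1-HIT | VC []
  [6] addr=0xd0 blk=13 s=1: L1-HIT | VC []
  [7] addr=0x6e blk=6 s=2: MISS | VC []
  [8] addr=0x65 blk=6 s=2: L1-HIT | VC []
  [9] addr=0x113 blk=17 s=1: MISS | VC [13]
  [10] addr=0xd2 blk=13 s=1: VC-HIT | VC [17]
  [11] addr=0xd2 blk=13 s=1: L1-HIT | VC [17]
  [12] addr=0x64 blk=6 s=2: L1-HIT | VC [17]
  [13] addr=0xa9 blk=10 s=2: MISS | VC [17, 6]
  [14] addr=0x6a blk=6 s=2: VC-HIT | VC [17, 10]

VC = [17, 10]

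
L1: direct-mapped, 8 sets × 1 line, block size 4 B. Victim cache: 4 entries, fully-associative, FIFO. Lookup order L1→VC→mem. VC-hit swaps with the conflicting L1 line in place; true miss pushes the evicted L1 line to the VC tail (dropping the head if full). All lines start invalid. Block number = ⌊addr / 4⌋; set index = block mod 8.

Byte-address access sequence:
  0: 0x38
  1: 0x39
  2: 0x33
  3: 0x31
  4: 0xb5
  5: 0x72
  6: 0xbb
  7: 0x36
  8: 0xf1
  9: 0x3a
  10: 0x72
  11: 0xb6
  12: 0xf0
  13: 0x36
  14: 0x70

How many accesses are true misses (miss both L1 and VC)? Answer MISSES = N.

#0 0x38→b14/s6 MISS; vc=[]
#1 0x39→b14/s6 L1-HIT; vc=[]
#2 0x33→b12/s4 MISS; vc=[]
#3 0x31→b12/s4 L1-HIT; vc=[]
#4 0xb5→b45/s5 MISS; vc=[]
#5 0x72→b28/s4 MISS; vc=[12]
#6 0xbb→b46/s6 MISS; vc=[12,14]
#7 0x36→b13/s5 MISS; vc=[12,14,45]
#8 0xf1→b60/s4 MISS; vc=[12,14,45,28]
#9 0x3a→b14/s6 VC-HIT; vc=[12,46,45,28]
#10 0x72→b28/s4 VC-HIT; vc=[12,46,45,60]
#11 0xb6→b45/s5 VC-HIT; vc=[12,46,13,60]
#12 0xf0→b60/s4 VC-HIT; vc=[12,46,13,28]
#13 0x36→b13/s5 VC-HIT; vc=[12,46,45,28]
#14 0x70→b28/s4 VC-HIT; vc=[12,46,45,60]

MISSES = 7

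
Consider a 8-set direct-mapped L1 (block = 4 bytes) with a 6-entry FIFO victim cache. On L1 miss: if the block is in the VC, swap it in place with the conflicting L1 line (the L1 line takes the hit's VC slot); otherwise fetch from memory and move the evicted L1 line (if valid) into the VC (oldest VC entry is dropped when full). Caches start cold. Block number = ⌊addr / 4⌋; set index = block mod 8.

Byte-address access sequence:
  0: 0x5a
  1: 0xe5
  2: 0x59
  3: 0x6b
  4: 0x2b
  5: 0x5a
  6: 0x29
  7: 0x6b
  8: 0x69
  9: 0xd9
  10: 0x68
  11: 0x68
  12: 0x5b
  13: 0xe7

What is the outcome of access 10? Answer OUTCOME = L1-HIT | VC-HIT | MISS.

OUTCOME = L1-HIT

0: 0x5a (blk 22, set 6) → MISS  vc=[]
1: 0xe5 (blk 57, set 1) → MISS  vc=[]
2: 0x59 (blk 22, set 6) → L1-HIT  vc=[]
3: 0x6b (blk 26, set 2) → MISS  vc=[]
4: 0x2b (blk 10, set 2) → MISS  vc=[26]
5: 0x5a (blk 22, set 6) → L1-HIT  vc=[26]
6: 0x29 (blk 10, set 2) → L1-HIT  vc=[26]
7: 0x6b (blk 26, set 2) → VC-HIT  vc=[10]
8: 0x69 (blk 26, set 2) → L1-HIT  vc=[10]
9: 0xd9 (blk 54, set 6) → MISS  vc=[10, 22]
10: 0x68 (blk 26, set 2) → L1-HIT  vc=[10, 22]
11: 0x68 (blk 26, set 2) → L1-HIT  vc=[10, 22]
12: 0x5b (blk 22, set 6) → VC-HIT  vc=[10, 54]
13: 0xe7 (blk 57, set 1) → L1-HIT  vc=[10, 54]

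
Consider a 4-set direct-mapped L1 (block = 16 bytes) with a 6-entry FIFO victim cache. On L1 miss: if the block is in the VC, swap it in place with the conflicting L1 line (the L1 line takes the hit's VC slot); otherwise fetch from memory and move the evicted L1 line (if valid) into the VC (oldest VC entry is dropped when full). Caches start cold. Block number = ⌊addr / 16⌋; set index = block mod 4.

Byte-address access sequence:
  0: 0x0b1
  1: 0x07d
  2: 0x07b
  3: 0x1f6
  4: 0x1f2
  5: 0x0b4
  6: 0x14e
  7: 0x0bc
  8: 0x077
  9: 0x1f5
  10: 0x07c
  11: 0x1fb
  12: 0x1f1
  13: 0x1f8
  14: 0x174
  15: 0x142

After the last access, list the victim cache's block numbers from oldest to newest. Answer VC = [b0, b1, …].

VC = [7, 11, 31]

#0 0xb1→b11/s3 MISS; vc=[]
#1 0x7d→b7/s3 MISS; vc=[11]
#2 0x7b→b7/s3 L1-HIT; vc=[11]
#3 0x1f6→b31/s3 MISS; vc=[11,7]
#4 0x1f2→b31/s3 L1-HIT; vc=[11,7]
#5 0xb4→b11/s3 VC-HIT; vc=[31,7]
#6 0x14e→b20/s0 MISS; vc=[31,7]
#7 0xbc→b11/s3 L1-HIT; vc=[31,7]
#8 0x77→b7/s3 VC-HIT; vc=[31,11]
#9 0x1f5→b31/s3 VC-HIT; vc=[7,11]
#10 0x7c→b7/s3 VC-HIT; vc=[31,11]
#11 0x1fb→b31/s3 VC-HIT; vc=[7,11]
#12 0x1f1→b31/s3 L1-HIT; vc=[7,11]
#13 0x1f8→b31/s3 L1-HIT; vc=[7,11]
#14 0x174→b23/s3 MISS; vc=[7,11,31]
#15 0x142→b20/s0 L1-HIT; vc=[7,11,31]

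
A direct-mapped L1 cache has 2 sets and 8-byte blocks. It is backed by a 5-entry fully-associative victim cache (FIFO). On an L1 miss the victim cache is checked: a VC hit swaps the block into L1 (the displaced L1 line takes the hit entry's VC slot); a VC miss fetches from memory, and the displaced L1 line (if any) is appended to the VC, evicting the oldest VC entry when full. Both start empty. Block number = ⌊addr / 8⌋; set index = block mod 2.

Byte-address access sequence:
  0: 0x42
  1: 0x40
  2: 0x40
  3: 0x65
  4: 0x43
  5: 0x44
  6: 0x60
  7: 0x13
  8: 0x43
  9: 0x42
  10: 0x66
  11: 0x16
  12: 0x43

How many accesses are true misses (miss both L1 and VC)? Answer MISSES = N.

  [0] addr=0x42 blk=8 s=0: MISS | VC []
  [1] addr=0x40 blk=8 s=0: L1-HIT | VC []
  [2] addr=0x40 blk=8 s=0: L1-HIT | VC []
  [3] addr=0x65 blk=12 s=0: MISS | VC [8]
  [4] addr=0x43 blk=8 s=0: VC-HIT | VC [12]
  [5] addr=0x44 blk=8 s=0: L1-HIT | VC [12]
  [6] addr=0x60 blk=12 s=0: VC-HIT | VC [8]
  [7] addr=0x13 blk=2 s=0: MISS | VC [8, 12]
  [8] addr=0x43 blk=8 s=0: VC-HIT | VC [2, 12]
  [9] addr=0x42 blk=8 s=0: L1-HIT | VC [2, 12]
  [10] addr=0x66 blk=12 s=0: VC-HIT | VC [2, 8]
  [11] addr=0x16 blk=2 s=0: VC-HIT | VC [12, 8]
  [12] addr=0x43 blk=8 s=0: VC-HIT | VC [12, 2]

MISSES = 3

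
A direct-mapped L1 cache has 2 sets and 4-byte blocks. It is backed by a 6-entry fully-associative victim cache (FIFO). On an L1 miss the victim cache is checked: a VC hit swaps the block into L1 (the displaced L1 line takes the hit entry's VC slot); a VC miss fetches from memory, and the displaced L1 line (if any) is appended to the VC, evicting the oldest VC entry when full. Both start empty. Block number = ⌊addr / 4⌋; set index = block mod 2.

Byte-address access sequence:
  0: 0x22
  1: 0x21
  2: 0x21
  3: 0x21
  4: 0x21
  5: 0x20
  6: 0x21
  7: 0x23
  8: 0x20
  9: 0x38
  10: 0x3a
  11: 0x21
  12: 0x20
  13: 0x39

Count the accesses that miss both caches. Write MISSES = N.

MISSES = 2

  [0] addr=0x22 blk=8 s=0: MISS | VC []
  [1] addr=0x21 blk=8 s=0: L1-HIT | VC []
  [2] addr=0x21 blk=8 s=0: L1-HIT | VC []
  [3] addr=0x21 blk=8 s=0: L1-HIT | VC []
  [4] addr=0x21 blk=8 s=0: L1-HIT | VC []
  [5] addr=0x20 blk=8 s=0: L1-HIT | VC []
  [6] addr=0x21 blk=8 s=0: L1-HIT | VC []
  [7] addr=0x23 blk=8 s=0: L1-HIT | VC []
  [8] addr=0x20 blk=8 s=0: L1-HIT | VC []
  [9] addr=0x38 blk=14 s=0: MISS | VC [8]
  [10] addr=0x3a blk=14 s=0: L1-HIT | VC [8]
  [11] addr=0x21 blk=8 s=0: VC-HIT | VC [14]
  [12] addr=0x20 blk=8 s=0: L1-HIT | VC [14]
  [13] addr=0x39 blk=14 s=0: VC-HIT | VC [8]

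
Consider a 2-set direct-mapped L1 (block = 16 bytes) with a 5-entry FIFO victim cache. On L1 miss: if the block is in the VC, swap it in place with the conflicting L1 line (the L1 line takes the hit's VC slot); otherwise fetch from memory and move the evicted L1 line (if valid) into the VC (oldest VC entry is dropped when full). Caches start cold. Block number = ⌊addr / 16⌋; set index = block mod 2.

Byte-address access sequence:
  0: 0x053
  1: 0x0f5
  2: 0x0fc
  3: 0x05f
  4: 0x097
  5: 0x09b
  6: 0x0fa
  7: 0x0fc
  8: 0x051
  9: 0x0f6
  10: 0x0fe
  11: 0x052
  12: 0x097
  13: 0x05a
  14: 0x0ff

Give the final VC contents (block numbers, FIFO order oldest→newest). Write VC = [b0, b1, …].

VC = [9, 5]

#0 0x53→b5/s1 MISS; vc=[]
#1 0xf5→b15/s1 MISS; vc=[5]
#2 0xfc→b15/s1 L1-HIT; vc=[5]
#3 0x5f→b5/s1 VC-HIT; vc=[15]
#4 0x97→b9/s1 MISS; vc=[15,5]
#5 0x9b→b9/s1 L1-HIT; vc=[15,5]
#6 0xfa→b15/s1 VC-HIT; vc=[9,5]
#7 0xfc→b15/s1 L1-HIT; vc=[9,5]
#8 0x51→b5/s1 VC-HIT; vc=[9,15]
#9 0xf6→b15/s1 VC-HIT; vc=[9,5]
#10 0xfe→b15/s1 L1-HIT; vc=[9,5]
#11 0x52→b5/s1 VC-HIT; vc=[9,15]
#12 0x97→b9/s1 VC-HIT; vc=[5,15]
#13 0x5a→b5/s1 VC-HIT; vc=[9,15]
#14 0xff→b15/s1 VC-HIT; vc=[9,5]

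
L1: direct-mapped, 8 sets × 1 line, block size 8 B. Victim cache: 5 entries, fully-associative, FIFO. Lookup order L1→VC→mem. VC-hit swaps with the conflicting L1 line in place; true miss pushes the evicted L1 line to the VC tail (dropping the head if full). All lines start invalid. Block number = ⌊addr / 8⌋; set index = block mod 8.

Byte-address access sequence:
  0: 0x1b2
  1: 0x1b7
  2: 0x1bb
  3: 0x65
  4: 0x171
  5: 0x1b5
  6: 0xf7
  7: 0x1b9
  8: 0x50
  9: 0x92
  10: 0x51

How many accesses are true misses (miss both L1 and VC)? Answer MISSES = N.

MISSES = 7

#0 0x1b2→b54/s6 MISS; vc=[]
#1 0x1b7→b54/s6 L1-HIT; vc=[]
#2 0x1bb→b55/s7 MISS; vc=[]
#3 0x65→b12/s4 MISS; vc=[]
#4 0x171→b46/s6 MISS; vc=[54]
#5 0x1b5→b54/s6 VC-HIT; vc=[46]
#6 0xf7→b30/s6 MISS; vc=[46,54]
#7 0x1b9→b55/s7 L1-HIT; vc=[46,54]
#8 0x50→b10/s2 MISS; vc=[46,54]
#9 0x92→b18/s2 MISS; vc=[46,54,10]
#10 0x51→b10/s2 VC-HIT; vc=[46,54,18]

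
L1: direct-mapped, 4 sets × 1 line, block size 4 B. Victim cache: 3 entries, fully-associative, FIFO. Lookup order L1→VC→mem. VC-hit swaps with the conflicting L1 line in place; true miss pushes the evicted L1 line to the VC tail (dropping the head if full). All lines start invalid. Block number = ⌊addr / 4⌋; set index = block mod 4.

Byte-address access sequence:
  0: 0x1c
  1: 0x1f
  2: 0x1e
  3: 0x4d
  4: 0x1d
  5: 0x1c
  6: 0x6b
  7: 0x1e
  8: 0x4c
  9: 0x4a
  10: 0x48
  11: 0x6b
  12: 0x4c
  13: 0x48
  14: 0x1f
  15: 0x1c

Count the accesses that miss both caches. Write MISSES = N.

#0 0x1c→b7/s3 MISS; vc=[]
#1 0x1f→b7/s3 L1-HIT; vc=[]
#2 0x1e→b7/s3 L1-HIT; vc=[]
#3 0x4d→b19/s3 MISS; vc=[7]
#4 0x1d→b7/s3 VC-HIT; vc=[19]
#5 0x1c→b7/s3 L1-HIT; vc=[19]
#6 0x6b→b26/s2 MISS; vc=[19]
#7 0x1e→b7/s3 L1-HIT; vc=[19]
#8 0x4c→b19/s3 VC-HIT; vc=[7]
#9 0x4a→b18/s2 MISS; vc=[7,26]
#10 0x48→b18/s2 L1-HIT; vc=[7,26]
#11 0x6b→b26/s2 VC-HIT; vc=[7,18]
#12 0x4c→b19/s3 L1-HIT; vc=[7,18]
#13 0x48→b18/s2 VC-HIT; vc=[7,26]
#14 0x1f→b7/s3 VC-HIT; vc=[19,26]
#15 0x1c→b7/s3 L1-HIT; vc=[19,26]

MISSES = 4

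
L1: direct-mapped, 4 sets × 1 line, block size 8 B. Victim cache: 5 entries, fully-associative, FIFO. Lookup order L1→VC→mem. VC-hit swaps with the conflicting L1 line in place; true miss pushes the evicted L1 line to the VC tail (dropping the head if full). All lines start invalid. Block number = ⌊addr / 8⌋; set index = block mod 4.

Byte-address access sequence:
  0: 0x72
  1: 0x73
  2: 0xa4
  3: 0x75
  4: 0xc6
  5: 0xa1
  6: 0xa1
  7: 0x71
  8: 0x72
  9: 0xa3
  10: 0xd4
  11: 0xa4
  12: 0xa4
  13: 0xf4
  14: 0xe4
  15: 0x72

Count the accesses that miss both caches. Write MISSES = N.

#0 0x72→b14/s2 MISS; vc=[]
#1 0x73→b14/s2 L1-HIT; vc=[]
#2 0xa4→b20/s0 MISS; vc=[]
#3 0x75→b14/s2 L1-HIT; vc=[]
#4 0xc6→b24/s0 MISS; vc=[20]
#5 0xa1→b20/s0 VC-HIT; vc=[24]
#6 0xa1→b20/s0 L1-HIT; vc=[24]
#7 0x71→b14/s2 L1-HIT; vc=[24]
#8 0x72→b14/s2 L1-HIT; vc=[24]
#9 0xa3→b20/s0 L1-HIT; vc=[24]
#10 0xd4→b26/s2 MISS; vc=[24,14]
#11 0xa4→b20/s0 L1-HIT; vc=[24,14]
#12 0xa4→b20/s0 L1-HIT; vc=[24,14]
#13 0xf4→b30/s2 MISS; vc=[24,14,26]
#14 0xe4→b28/s0 MISS; vc=[24,14,26,20]
#15 0x72→b14/s2 VC-HIT; vc=[24,30,26,20]

MISSES = 6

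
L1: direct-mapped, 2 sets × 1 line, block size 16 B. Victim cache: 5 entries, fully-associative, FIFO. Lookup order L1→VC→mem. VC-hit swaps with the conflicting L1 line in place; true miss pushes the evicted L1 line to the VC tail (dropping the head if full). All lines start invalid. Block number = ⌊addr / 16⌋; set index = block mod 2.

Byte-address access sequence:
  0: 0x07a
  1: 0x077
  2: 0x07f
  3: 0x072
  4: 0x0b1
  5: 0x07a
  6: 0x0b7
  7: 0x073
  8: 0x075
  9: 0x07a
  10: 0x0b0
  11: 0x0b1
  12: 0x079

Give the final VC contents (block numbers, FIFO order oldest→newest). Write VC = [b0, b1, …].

VC = [11]

  [0] addr=0x7a blk=7 s=1: MISS | VC []
  [1] addr=0x77 blk=7 s=1: L1-HIT | VC []
  [2] addr=0x7f blk=7 s=1: L1-HIT | VC []
  [3] addr=0x72 blk=7 s=1: L1-HIT | VC []
  [4] addr=0xb1 blk=11 s=1: MISS | VC [7]
  [5] addr=0x7a blk=7 s=1: VC-HIT | VC [11]
  [6] addr=0xb7 blk=11 s=1: VC-HIT | VC [7]
  [7] addr=0x73 blk=7 s=1: VC-HIT | VC [11]
  [8] addr=0x75 blk=7 s=1: L1-HIT | VC [11]
  [9] addr=0x7a blk=7 s=1: L1-HIT | VC [11]
  [10] addr=0xb0 blk=11 s=1: VC-HIT | VC [7]
  [11] addr=0xb1 blk=11 s=1: L1-HIT | VC [7]
  [12] addr=0x79 blk=7 s=1: VC-HIT | VC [11]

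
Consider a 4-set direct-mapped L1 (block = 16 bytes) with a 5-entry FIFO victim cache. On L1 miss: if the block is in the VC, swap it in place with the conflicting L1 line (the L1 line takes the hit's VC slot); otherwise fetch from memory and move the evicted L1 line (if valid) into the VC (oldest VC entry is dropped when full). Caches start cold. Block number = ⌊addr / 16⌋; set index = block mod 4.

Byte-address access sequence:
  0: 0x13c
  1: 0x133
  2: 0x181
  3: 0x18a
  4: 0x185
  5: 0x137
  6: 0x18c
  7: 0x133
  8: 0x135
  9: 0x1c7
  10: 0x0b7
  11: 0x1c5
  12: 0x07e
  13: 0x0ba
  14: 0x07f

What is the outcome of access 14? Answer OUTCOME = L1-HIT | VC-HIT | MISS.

OUTCOME = VC-HIT

#0 0x13c→b19/s3 MISS; vc=[]
#1 0x133→b19/s3 L1-HIT; vc=[]
#2 0x181→b24/s0 MISS; vc=[]
#3 0x18a→b24/s0 L1-HIT; vc=[]
#4 0x185→b24/s0 L1-HIT; vc=[]
#5 0x137→b19/s3 L1-HIT; vc=[]
#6 0x18c→b24/s0 L1-HIT; vc=[]
#7 0x133→b19/s3 L1-HIT; vc=[]
#8 0x135→b19/s3 L1-HIT; vc=[]
#9 0x1c7→b28/s0 MISS; vc=[24]
#10 0xb7→b11/s3 MISS; vc=[24,19]
#11 0x1c5→b28/s0 L1-HIT; vc=[24,19]
#12 0x7e→b7/s3 MISS; vc=[24,19,11]
#13 0xba→b11/s3 VC-HIT; vc=[24,19,7]
#14 0x7f→b7/s3 VC-HIT; vc=[24,19,11]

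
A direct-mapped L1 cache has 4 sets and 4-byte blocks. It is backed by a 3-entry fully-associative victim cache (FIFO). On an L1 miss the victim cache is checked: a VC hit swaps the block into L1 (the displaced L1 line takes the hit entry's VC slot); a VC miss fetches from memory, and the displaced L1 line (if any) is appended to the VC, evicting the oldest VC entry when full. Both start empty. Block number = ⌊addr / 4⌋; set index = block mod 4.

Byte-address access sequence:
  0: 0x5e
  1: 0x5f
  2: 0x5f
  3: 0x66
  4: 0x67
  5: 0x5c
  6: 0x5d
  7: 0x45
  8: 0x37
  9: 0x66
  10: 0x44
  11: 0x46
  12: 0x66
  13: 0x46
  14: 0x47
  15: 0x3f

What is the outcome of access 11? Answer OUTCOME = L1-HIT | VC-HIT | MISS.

OUTCOME = L1-HIT

0: 0x5e (blk 23, set 3) → MISS  vc=[]
1: 0x5f (blk 23, set 3) → L1-HIT  vc=[]
2: 0x5f (blk 23, set 3) → L1-HIT  vc=[]
3: 0x66 (blk 25, set 1) → MISS  vc=[]
4: 0x67 (blk 25, set 1) → L1-HIT  vc=[]
5: 0x5c (blk 23, set 3) → L1-HIT  vc=[]
6: 0x5d (blk 23, set 3) → L1-HIT  vc=[]
7: 0x45 (blk 17, set 1) → MISS  vc=[25]
8: 0x37 (blk 13, set 1) → MISS  vc=[25, 17]
9: 0x66 (blk 25, set 1) → VC-HIT  vc=[13, 17]
10: 0x44 (blk 17, set 1) → VC-HIT  vc=[13, 25]
11: 0x46 (blk 17, set 1) → L1-HIT  vc=[13, 25]
12: 0x66 (blk 25, set 1) → VC-HIT  vc=[13, 17]
13: 0x46 (blk 17, set 1) → VC-HIT  vc=[13, 25]
14: 0x47 (blk 17, set 1) → L1-HIT  vc=[13, 25]
15: 0x3f (blk 15, set 3) → MISS  vc=[13, 25, 23]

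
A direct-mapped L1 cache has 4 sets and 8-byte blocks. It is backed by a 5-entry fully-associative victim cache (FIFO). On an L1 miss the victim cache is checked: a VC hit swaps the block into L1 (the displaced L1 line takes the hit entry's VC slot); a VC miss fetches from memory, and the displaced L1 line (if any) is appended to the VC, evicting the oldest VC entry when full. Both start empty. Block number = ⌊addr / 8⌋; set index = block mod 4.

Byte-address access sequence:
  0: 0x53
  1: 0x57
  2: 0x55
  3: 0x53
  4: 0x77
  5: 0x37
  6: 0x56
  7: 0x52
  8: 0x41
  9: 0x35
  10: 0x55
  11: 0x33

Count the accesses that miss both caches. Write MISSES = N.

#0 0x53→b10/s2 MISS; vc=[]
#1 0x57→b10/s2 L1-HIT; vc=[]
#2 0x55→b10/s2 L1-HIT; vc=[]
#3 0x53→b10/s2 L1-HIT; vc=[]
#4 0x77→b14/s2 MISS; vc=[10]
#5 0x37→b6/s2 MISS; vc=[10,14]
#6 0x56→b10/s2 VC-HIT; vc=[6,14]
#7 0x52→b10/s2 L1-HIT; vc=[6,14]
#8 0x41→b8/s0 MISS; vc=[6,14]
#9 0x35→b6/s2 VC-HIT; vc=[10,14]
#10 0x55→b10/s2 VC-HIT; vc=[6,14]
#11 0x33→b6/s2 VC-HIT; vc=[10,14]

MISSES = 4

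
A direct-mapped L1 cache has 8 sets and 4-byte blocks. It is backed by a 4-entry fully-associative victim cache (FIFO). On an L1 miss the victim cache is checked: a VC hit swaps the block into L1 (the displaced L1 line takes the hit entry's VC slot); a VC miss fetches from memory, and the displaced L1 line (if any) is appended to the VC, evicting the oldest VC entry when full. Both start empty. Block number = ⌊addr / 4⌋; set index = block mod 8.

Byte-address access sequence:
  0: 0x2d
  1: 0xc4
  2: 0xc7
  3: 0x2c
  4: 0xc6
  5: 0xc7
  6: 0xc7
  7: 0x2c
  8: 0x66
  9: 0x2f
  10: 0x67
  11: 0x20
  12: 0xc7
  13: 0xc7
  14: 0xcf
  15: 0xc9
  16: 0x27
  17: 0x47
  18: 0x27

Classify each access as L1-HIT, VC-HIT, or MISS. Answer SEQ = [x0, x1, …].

  [0] addr=0x2d blk=11 s=3: MISS | VC []
  [1] addr=0xc4 blk=49 s=1: MISS | VC []
  [2] addr=0xc7 blk=49 s=1: L1-HIT | VC []
  [3] addr=0x2c blk=11 s=3: L1-HIT | VC []
  [4] addr=0xc6 blk=49 s=1: L1-HIT | VC []
  [5] addr=0xc7 blk=49 s=1: L1-HIT | VC []
  [6] addr=0xc7 blk=49 s=1: L1-HIT | VC []
  [7] addr=0x2c blk=11 s=3: L1-HIT | VC []
  [8] addr=0x66 blk=25 s=1: MISS | VC [49]
  [9] addr=0x2f blk=11 s=3: L1-HIT | VC [49]
  [10] addr=0x67 blk=25 s=1: L1-HIT | VC [49]
  [11] addr=0x20 blk=8 s=0: MISS | VC [49]
  [12] addr=0xc7 blk=49 s=1: VC-HIT | VC [25]
  [13] addr=0xc7 blk=49 s=1: L1-HIT | VC [25]
  [14] addr=0xcf blk=51 s=3: MISS | VC [25, 11]
  [15] addr=0xc9 blk=50 s=2: MISS | VC [25, 11]
  [16] addr=0x27 blk=9 s=1: MISS | VC [25, 11, 49]
  [17] addr=0x47 blk=17 s=1: MISS | VC [25, 11, 49, 9]
  [18] addr=0x27 blk=9 s=1: VC-HIT | VC [25, 11, 49, 17]

SEQ = [MISS, MISS, L1-HIT, L1-HIT, L1-HIT, L1-HIT, L1-HIT, L1-HIT, MISS, L1-HIT, L1-HIT, MISS, VC-HIT, L1-HIT, MISS, MISS, MISS, MISS, VC-HIT]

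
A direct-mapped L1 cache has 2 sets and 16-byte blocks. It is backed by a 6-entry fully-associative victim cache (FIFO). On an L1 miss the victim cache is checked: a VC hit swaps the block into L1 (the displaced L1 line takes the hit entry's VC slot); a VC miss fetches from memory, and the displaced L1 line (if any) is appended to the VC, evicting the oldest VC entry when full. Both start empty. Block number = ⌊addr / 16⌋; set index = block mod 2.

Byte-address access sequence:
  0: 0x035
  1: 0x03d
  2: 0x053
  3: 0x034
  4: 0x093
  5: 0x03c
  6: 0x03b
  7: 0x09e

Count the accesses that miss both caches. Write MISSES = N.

  [0] addr=0x35 blk=3 s=1: MISS | VC []
  [1] addr=0x3d blk=3 s=1: L1-HIT | VC []
  [2] addr=0x53 blk=5 s=1: MISS | VC [3]
  [3] addr=0x34 blk=3 s=1: VC-HIT | VC [5]
  [4] addr=0x93 blk=9 s=1: MISS | VC [5, 3]
  [5] addr=0x3c blk=3 s=1: VC-HIT | VC [5, 9]
  [6] addr=0x3b blk=3 s=1: L1-HIT | VC [5, 9]
  [7] addr=0x9e blk=9 s=1: VC-HIT | VC [5, 3]

MISSES = 3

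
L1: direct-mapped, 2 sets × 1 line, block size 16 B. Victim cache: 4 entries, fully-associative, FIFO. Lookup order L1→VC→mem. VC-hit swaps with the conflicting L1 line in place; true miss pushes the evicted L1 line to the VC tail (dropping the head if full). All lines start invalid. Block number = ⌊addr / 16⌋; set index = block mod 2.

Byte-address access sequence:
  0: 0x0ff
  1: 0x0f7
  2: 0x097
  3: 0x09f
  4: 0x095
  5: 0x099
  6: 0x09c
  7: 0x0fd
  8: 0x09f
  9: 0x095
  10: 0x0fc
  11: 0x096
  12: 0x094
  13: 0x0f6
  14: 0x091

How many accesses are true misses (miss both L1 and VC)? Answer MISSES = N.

MISSES = 2

#0 0xff→b15/s1 MISS; vc=[]
#1 0xf7→b15/s1 L1-HIT; vc=[]
#2 0x97→b9/s1 MISS; vc=[15]
#3 0x9f→b9/s1 L1-HIT; vc=[15]
#4 0x95→b9/s1 L1-HIT; vc=[15]
#5 0x99→b9/s1 L1-HIT; vc=[15]
#6 0x9c→b9/s1 L1-HIT; vc=[15]
#7 0xfd→b15/s1 VC-HIT; vc=[9]
#8 0x9f→b9/s1 VC-HIT; vc=[15]
#9 0x95→b9/s1 L1-HIT; vc=[15]
#10 0xfc→b15/s1 VC-HIT; vc=[9]
#11 0x96→b9/s1 VC-HIT; vc=[15]
#12 0x94→b9/s1 L1-HIT; vc=[15]
#13 0xf6→b15/s1 VC-HIT; vc=[9]
#14 0x91→b9/s1 VC-HIT; vc=[15]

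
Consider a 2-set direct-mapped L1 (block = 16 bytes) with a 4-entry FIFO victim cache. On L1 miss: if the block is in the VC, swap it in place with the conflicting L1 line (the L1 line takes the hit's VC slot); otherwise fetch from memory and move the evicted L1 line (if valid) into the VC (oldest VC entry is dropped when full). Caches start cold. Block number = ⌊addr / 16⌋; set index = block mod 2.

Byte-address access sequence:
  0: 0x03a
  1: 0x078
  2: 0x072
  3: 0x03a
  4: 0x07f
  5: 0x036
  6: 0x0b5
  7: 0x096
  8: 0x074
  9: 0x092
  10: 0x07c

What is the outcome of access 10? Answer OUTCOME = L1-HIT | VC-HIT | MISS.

OUTCOME = VC-HIT

  [0] addr=0x3a blk=3 s=1: MISS | VC []
  [1] addr=0x78 blk=7 s=1: MISS | VC [3]
  [2] addr=0x72 blk=7 s=1: L1-HIT | VC [3]
  [3] addr=0x3a blk=3 s=1: VC-HIT | VC [7]
  [4] addr=0x7f blk=7 s=1: VC-HIT | VC [3]
  [5] addr=0x36 blk=3 s=1: VC-HIT | VC [7]
  [6] addr=0xb5 blk=11 s=1: MISS | VC [7, 3]
  [7] addr=0x96 blk=9 s=1: MISS | VC [7, 3, 11]
  [8] addr=0x74 blk=7 s=1: VC-HIT | VC [9, 3, 11]
  [9] addr=0x92 blk=9 s=1: VC-HIT | VC [7, 3, 11]
  [10] addr=0x7c blk=7 s=1: VC-HIT | VC [9, 3, 11]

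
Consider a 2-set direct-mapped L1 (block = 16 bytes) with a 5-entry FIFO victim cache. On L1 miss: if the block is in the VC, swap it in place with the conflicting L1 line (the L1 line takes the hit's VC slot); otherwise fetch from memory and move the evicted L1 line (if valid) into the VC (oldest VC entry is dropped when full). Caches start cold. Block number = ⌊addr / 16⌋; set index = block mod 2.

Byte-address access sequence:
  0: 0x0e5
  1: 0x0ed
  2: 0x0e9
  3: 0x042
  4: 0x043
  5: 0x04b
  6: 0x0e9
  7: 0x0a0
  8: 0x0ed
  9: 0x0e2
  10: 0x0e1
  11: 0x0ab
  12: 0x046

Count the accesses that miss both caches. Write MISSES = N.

0: 0xe5 (blk 14, set 0) → MISS  vc=[]
1: 0xed (blk 14, set 0) → L1-HIT  vc=[]
2: 0xe9 (blk 14, set 0) → L1-HIT  vc=[]
3: 0x42 (blk 4, set 0) → MISS  vc=[14]
4: 0x43 (blk 4, set 0) → L1-HIT  vc=[14]
5: 0x4b (blk 4, set 0) → L1-HIT  vc=[14]
6: 0xe9 (blk 14, set 0) → VC-HIT  vc=[4]
7: 0xa0 (blk 10, set 0) → MISS  vc=[4, 14]
8: 0xed (blk 14, set 0) → VC-HIT  vc=[4, 10]
9: 0xe2 (blk 14, set 0) → L1-HIT  vc=[4, 10]
10: 0xe1 (blk 14, set 0) → L1-HIT  vc=[4, 10]
11: 0xab (blk 10, set 0) → VC-HIT  vc=[4, 14]
12: 0x46 (blk 4, set 0) → VC-HIT  vc=[10, 14]

MISSES = 3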